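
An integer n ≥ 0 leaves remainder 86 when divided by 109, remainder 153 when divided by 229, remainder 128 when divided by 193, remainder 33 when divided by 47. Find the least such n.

The moduli are pairwise coprime; M = 109·229·193·47 = 226421231.
M/109 = 2077259; 2077259 ≡ 46 (mod 109); 46·64 ≡ 1, so inverse 64.
M/229 = 988739; 988739 ≡ 146 (mod 229); 146·80 ≡ 1, so inverse 80.
M/193 = 1173167; 1173167 ≡ 113 (mod 193); 113·41 ≡ 1, so inverse 41.
M/47 = 4817473; 4817473 ≡ 20 (mod 47); 20·40 ≡ 1, so inverse 40.
n ≡ 86·2077259·64 + 153·988739·80 + 128·1173167·41 + 33·4817473·40 = 36051243672.
36051243672 mod 226421231 = 50267943.

50267943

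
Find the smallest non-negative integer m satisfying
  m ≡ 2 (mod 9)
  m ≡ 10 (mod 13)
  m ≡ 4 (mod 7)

452

Combine the congruences pairwise.
From m ≡ 2 (mod 9) write m = 2 + 9t. Substituting into m ≡ 10 (mod 13) gives 9t ≡ 8 (mod 13), and since 9⁻¹ ≡ 3 (mod 13), t ≡ 11. Hence m ≡ 2 + 9·11 = 101 (mod 117).
From m ≡ 101 (mod 117) write m = 101 + 117t. Substituting into m ≡ 4 (mod 7) gives 117t ≡ 1 (mod 7), and since 5⁻¹ ≡ 3 (mod 7), t ≡ 3. Hence m ≡ 101 + 117·3 = 452 (mod 819).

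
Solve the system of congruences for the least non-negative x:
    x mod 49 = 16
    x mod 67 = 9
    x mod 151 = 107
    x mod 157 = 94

From x ≡ 16 (mod 49) write x = 16 + 49t. Substituting into x ≡ 9 (mod 67) gives 49t ≡ 60 (mod 67), and since 49⁻¹ ≡ 26 (mod 67), t ≡ 19. Hence x ≡ 16 + 49·19 = 947 (mod 3283).
From x ≡ 947 (mod 3283) write x = 947 + 3283t. Substituting into x ≡ 107 (mod 151) gives 3283t ≡ 66 (mod 151), and since 112⁻¹ ≡ 120 (mod 151), t ≡ 68. Hence x ≡ 947 + 3283·68 = 224191 (mod 495733).
From x ≡ 224191 (mod 495733) write x = 224191 + 495733t. Substituting into x ≡ 94 (mod 157) gives 495733t ≡ 99 (mod 157), and since 84⁻¹ ≡ 43 (mod 157), t ≡ 18. Hence x ≡ 224191 + 495733·18 = 9147385 (mod 77830081).

9147385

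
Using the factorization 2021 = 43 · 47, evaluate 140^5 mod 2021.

Mod 43: 140 ≡ 11; 11^5 ≡ 16 (mod 43).
Mod 47: 140 ≡ 46; 46^5 ≡ 46 (mod 47).
Combine by CRT: x ≡ 16 (mod 43), x ≡ 46 (mod 47) ⇒ x ≡ 704 (mod 2021).

704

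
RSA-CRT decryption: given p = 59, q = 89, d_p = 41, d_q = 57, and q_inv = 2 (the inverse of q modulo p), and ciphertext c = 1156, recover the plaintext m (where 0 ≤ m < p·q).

2847

m₁ = c^(d_p) mod p: c ≡ 35 (mod 59), and 35^41 mod 59 = 15.
m₂ = c^(d_q) mod q: c ≡ 88 (mod 89), and 88^57 mod 89 = 88.
h = q_inv·(m₁ − m₂) mod p = 2·(15 − 88) mod 59 = 31.
m = m₂ + h·q = 88 + 31·89 = 2847.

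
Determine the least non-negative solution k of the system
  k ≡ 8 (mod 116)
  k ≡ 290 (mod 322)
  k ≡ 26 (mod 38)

gcd(116, 322) = 2 and 2 | (290 − 8), so the pair is consistent; merging gives k ≡ 16712 (mod 18676), where 18676 = lcm(116, 322).
gcd(18676, 38) = 2 and 2 | (26 − 16712), so the pair is consistent; merging gives k ≡ 91416 (mod 354844), where 354844 = lcm(18676, 38).
The solution is unique modulo lcm(116, 322, 38) = 354844.

91416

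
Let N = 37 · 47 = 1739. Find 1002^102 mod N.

1379

Mod 37: 1002 ≡ 3; by Fermat, exponent reduces to 102 mod 36 = 30; 3^30 ≡ 10 (mod 37).
Mod 47: 1002 ≡ 15; by Fermat, exponent reduces to 102 mod 46 = 10; 15^10 ≡ 16 (mod 47).
Combine by CRT: x ≡ 10 (mod 37), x ≡ 16 (mod 47) ⇒ x ≡ 1379 (mod 1739).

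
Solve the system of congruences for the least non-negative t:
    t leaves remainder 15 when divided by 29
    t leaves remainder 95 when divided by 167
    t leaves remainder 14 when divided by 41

From t ≡ 15 (mod 29) write t = 15 + 29s. Substituting into t ≡ 95 (mod 167) gives 29s ≡ 80 (mod 167), and since 29⁻¹ ≡ 144 (mod 167), s ≡ 164. Hence t ≡ 15 + 29·164 = 4771 (mod 4843).
From t ≡ 4771 (mod 4843) write t = 4771 + 4843s. Substituting into t ≡ 14 (mod 41) gives 4843s ≡ 40 (mod 41), and since 5⁻¹ ≡ 33 (mod 41), s ≡ 8. Hence t ≡ 4771 + 4843·8 = 43515 (mod 198563).

43515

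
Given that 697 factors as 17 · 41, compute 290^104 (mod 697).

Mod 17: 290 ≡ 1; by Fermat, exponent reduces to 104 mod 16 = 8; 1^8 ≡ 1 (mod 17).
Mod 41: 290 ≡ 3; by Fermat, exponent reduces to 104 mod 40 = 24; 3^24 ≡ 1 (mod 41).
Combine by CRT: x ≡ 1 (mod 17), x ≡ 1 (mod 41) ⇒ x ≡ 1 (mod 697).

1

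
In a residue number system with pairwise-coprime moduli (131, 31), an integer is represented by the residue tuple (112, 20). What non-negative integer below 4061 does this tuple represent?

From x ≡ 112 (mod 131) write x = 112 + 131t. Substituting into x ≡ 20 (mod 31) gives 131t ≡ 1 (mod 31), and since 7⁻¹ ≡ 9 (mod 31), t ≡ 9. Hence x ≡ 112 + 131·9 = 1291 (mod 4061).

1291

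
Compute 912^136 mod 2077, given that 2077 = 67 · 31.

Mod 67: 912 ≡ 41; by Fermat, exponent reduces to 136 mod 66 = 4; 41^4 ≡ 36 (mod 67).
Mod 31: 912 ≡ 13; by Fermat, exponent reduces to 136 mod 30 = 16; 13^16 ≡ 18 (mod 31).
Combine by CRT: x ≡ 36 (mod 67), x ≡ 18 (mod 31) ⇒ x ≡ 1041 (mod 2077).

1041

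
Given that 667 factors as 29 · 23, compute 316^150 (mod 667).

440

Mod 29: 316 ≡ 26; by Fermat, exponent reduces to 150 mod 28 = 10; 26^10 ≡ 5 (mod 29).
Mod 23: 316 ≡ 17; by Fermat, exponent reduces to 150 mod 22 = 18; 17^18 ≡ 3 (mod 23).
Combine by CRT: x ≡ 5 (mod 29), x ≡ 3 (mod 23) ⇒ x ≡ 440 (mod 667).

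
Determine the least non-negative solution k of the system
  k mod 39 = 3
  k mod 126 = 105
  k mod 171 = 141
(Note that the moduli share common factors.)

17241

gcd(39, 126) = 3 and 3 | (105 − 3), so the pair is consistent; merging gives k ≡ 861 (mod 1638), where 1638 = lcm(39, 126).
gcd(1638, 171) = 9 and 9 | (141 − 861), so the pair is consistent; merging gives k ≡ 17241 (mod 31122), where 31122 = lcm(1638, 171).
The solution is unique modulo lcm(39, 126, 171) = 31122.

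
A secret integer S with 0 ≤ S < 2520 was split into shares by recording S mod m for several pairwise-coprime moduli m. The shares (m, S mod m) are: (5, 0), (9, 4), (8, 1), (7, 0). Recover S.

2065

The moduli are pairwise coprime; N = 5·9·8·7 = 2520.
N/5 = 504; 504 ≡ 4 (mod 5); 4·4 ≡ 1, so inverse 4.
N/9 = 280; 280 ≡ 1 (mod 9), inverse 1.
N/8 = 315; 315 ≡ 3 (mod 8); 3·3 ≡ 1, so inverse 3.
N/7 = 360; 360 ≡ 3 (mod 7); 3·5 ≡ 1, so inverse 5.
S ≡ 0·504·4 + 4·280·1 + 1·315·3 + 0·360·5 = 2065.
2065 mod 2520 = 2065.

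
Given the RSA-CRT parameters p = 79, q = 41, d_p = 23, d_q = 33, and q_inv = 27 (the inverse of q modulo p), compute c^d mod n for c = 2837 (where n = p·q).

m₁ = c^(d_p) mod p: c ≡ 72 (mod 79), and 72^23 mod 79 = 36.
m₂ = c^(d_q) mod q: c ≡ 8 (mod 41), and 8^33 mod 41 = 21.
h = q_inv·(m₁ − m₂) mod p = 27·(36 − 21) mod 79 = 10.
m = m₂ + h·q = 21 + 10·41 = 431.

431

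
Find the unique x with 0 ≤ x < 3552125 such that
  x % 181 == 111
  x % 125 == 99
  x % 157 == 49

357224

From x ≡ 111 (mod 181) write x = 111 + 181t. Substituting into x ≡ 99 (mod 125) gives 181t ≡ 113 (mod 125), and since 56⁻¹ ≡ 96 (mod 125), t ≡ 98. Hence x ≡ 111 + 181·98 = 17849 (mod 22625).
From x ≡ 17849 (mod 22625) write x = 17849 + 22625t. Substituting into x ≡ 49 (mod 157) gives 22625t ≡ 98 (mod 157), and since 17⁻¹ ≡ 37 (mod 157), t ≡ 15. Hence x ≡ 17849 + 22625·15 = 357224 (mod 3552125).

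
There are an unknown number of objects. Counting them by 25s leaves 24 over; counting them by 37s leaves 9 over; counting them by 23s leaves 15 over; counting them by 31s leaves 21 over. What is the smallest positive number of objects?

175574

The moduli are pairwise coprime; M = 25·37·23·31 = 659525.
M/25 = 26381; 26381 ≡ 6 (mod 25); 6·21 ≡ 1, so inverse 21.
M/37 = 17825; 17825 ≡ 28 (mod 37); 28·4 ≡ 1, so inverse 4.
M/23 = 28675; 28675 ≡ 17 (mod 23); 17·19 ≡ 1, so inverse 19.
M/31 = 21275; 21275 ≡ 9 (mod 31); 9·7 ≡ 1, so inverse 7.
N ≡ 24·26381·21 + 9·17825·4 + 15·28675·19 + 21·21275·7 = 25237524.
25237524 mod 659525 = 175574.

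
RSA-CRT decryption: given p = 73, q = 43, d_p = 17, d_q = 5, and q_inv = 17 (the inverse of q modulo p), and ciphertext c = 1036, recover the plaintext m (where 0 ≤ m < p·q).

m₁ = c^(d_p) mod p: c ≡ 14 (mod 73), and 14^17 mod 73 = 28.
m₂ = c^(d_q) mod q: c ≡ 4 (mod 43), and 4^5 mod 43 = 35.
h = q_inv·(m₁ − m₂) mod p = 17·(28 − 35) mod 73 = 27.
m = m₂ + h·q = 35 + 27·43 = 1196.

1196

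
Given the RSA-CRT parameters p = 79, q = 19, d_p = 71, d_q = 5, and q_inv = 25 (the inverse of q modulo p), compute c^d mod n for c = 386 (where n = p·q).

m₁ = c^(d_p) mod p: c ≡ 70 (mod 79), and 70^71 mod 79 = 34.
m₂ = c^(d_q) mod q: c ≡ 6 (mod 19), and 6^5 mod 19 = 5.
h = q_inv·(m₁ − m₂) mod p = 25·(34 − 5) mod 79 = 14.
m = m₂ + h·q = 5 + 14·19 = 271.

271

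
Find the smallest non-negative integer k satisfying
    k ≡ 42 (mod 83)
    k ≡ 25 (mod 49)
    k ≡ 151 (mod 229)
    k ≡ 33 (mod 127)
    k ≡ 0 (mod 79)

1752386927

From k ≡ 42 (mod 83) write k = 42 + 83t. Substituting into k ≡ 25 (mod 49) gives 83t ≡ 32 (mod 49), and since 34⁻¹ ≡ 13 (mod 49), t ≡ 24. Hence k ≡ 42 + 83·24 = 2034 (mod 4067).
From k ≡ 2034 (mod 4067) write k = 2034 + 4067t. Substituting into k ≡ 151 (mod 229) gives 4067t ≡ 178 (mod 229), and since 174⁻¹ ≡ 204 (mod 229), t ≡ 130. Hence k ≡ 2034 + 4067·130 = 530744 (mod 931343).
From k ≡ 530744 (mod 931343) write k = 530744 + 931343t. Substituting into k ≡ 33 (mod 127) gives 931343t ≡ 22 (mod 127), and since 52⁻¹ ≡ 22 (mod 127), t ≡ 103. Hence k ≡ 530744 + 931343·103 = 96459073 (mod 118280561).
From k ≡ 96459073 (mod 118280561) write k = 96459073 + 118280561t. Substituting into k ≡ 0 (mod 79) gives 118280561t ≡ 6 (mod 79), and since 23⁻¹ ≡ 55 (mod 79), t ≡ 14. Hence k ≡ 96459073 + 118280561·14 = 1752386927 (mod 9344164319).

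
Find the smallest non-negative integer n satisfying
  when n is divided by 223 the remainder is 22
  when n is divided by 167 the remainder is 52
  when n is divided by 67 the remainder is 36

2366275

The moduli are pairwise coprime; M = 223·167·67 = 2495147.
M/223 = 11189; 11189 ≡ 39 (mod 223); 39·183 ≡ 1, so inverse 183.
M/167 = 14941; 14941 ≡ 78 (mod 167); 78·15 ≡ 1, so inverse 15.
M/67 = 37241; 37241 ≡ 56 (mod 67); 56·6 ≡ 1, so inverse 6.
n ≡ 22·11189·183 + 52·14941·15 + 36·37241·6 = 64744950.
64744950 mod 2495147 = 2366275.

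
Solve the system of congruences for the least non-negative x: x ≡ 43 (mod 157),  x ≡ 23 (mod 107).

3340

Combine the congruences pairwise.
From x ≡ 43 (mod 157) write x = 43 + 157t. Substituting into x ≡ 23 (mod 107) gives 157t ≡ 87 (mod 107), and since 50⁻¹ ≡ 15 (mod 107), t ≡ 21. Hence x ≡ 43 + 157·21 = 3340 (mod 16799).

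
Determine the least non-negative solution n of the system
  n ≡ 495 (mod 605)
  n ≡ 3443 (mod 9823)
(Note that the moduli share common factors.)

gcd(605, 9823) = 11 and 11 | (3443 − 495), so the pair is consistent; merging gives n ≡ 91850 (mod 540265), where 540265 = lcm(605, 9823).
The solution is unique modulo lcm(605, 9823) = 540265.

91850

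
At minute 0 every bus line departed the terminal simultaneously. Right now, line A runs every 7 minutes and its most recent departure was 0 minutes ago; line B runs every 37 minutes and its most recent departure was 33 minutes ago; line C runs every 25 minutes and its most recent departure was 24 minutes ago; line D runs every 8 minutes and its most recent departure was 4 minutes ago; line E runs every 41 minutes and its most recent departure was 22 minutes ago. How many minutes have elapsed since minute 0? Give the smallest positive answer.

804524

From t ≡ 0 (mod 7) write t = 0 + 7s. Substituting into t ≡ 33 (mod 37) gives 7s ≡ 33 (mod 37), and since 7⁻¹ ≡ 16 (mod 37), s ≡ 10. Hence t ≡ 0 + 7·10 = 70 (mod 259).
From t ≡ 70 (mod 259) write t = 70 + 259s. Substituting into t ≡ 24 (mod 25) gives 259s ≡ 4 (mod 25), and since 9⁻¹ ≡ 14 (mod 25), s ≡ 6. Hence t ≡ 70 + 259·6 = 1624 (mod 6475).
From t ≡ 1624 (mod 6475) write t = 1624 + 6475s. Substituting into t ≡ 4 (mod 8) gives 6475s ≡ 4 (mod 8), and since 3⁻¹ ≡ 3 (mod 8), s ≡ 4. Hence t ≡ 1624 + 6475·4 = 27524 (mod 51800).
From t ≡ 27524 (mod 51800) write t = 27524 + 51800s. Substituting into t ≡ 22 (mod 41) gives 51800s ≡ 9 (mod 41), and since 17⁻¹ ≡ 29 (mod 41), s ≡ 15. Hence t ≡ 27524 + 51800·15 = 804524 (mod 2123800).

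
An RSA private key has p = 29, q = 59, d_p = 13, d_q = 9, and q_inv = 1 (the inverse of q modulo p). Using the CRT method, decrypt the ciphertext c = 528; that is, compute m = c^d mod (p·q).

m₁ = c^(d_p) mod p: c ≡ 6 (mod 29), and 6^13 mod 29 = 5.
m₂ = c^(d_q) mod q: c ≡ 56 (mod 59), and 56^9 mod 59 = 23.
h = q_inv·(m₁ − m₂) mod p = 1·(5 − 23) mod 29 = 11.
m = m₂ + h·q = 23 + 11·59 = 672.

672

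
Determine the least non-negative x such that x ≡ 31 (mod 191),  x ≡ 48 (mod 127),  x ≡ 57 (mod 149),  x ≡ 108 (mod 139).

Combine the congruences pairwise.
From x ≡ 31 (mod 191) write x = 31 + 191t. Substituting into x ≡ 48 (mod 127) gives 191t ≡ 17 (mod 127), and since 64⁻¹ ≡ 2 (mod 127), t ≡ 34. Hence x ≡ 31 + 191·34 = 6525 (mod 24257).
From x ≡ 6525 (mod 24257) write x = 6525 + 24257t. Substituting into x ≡ 57 (mod 149) gives 24257t ≡ 88 (mod 149), and since 119⁻¹ ≡ 144 (mod 149), t ≡ 7. Hence x ≡ 6525 + 24257·7 = 176324 (mod 3614293).
From x ≡ 176324 (mod 3614293) write x = 176324 + 3614293t. Substituting into x ≡ 108 (mod 139) gives 3614293t ≡ 36 (mod 139), and since 15⁻¹ ≡ 102 (mod 139), t ≡ 58. Hence x ≡ 176324 + 3614293·58 = 209805318 (mod 502386727).

209805318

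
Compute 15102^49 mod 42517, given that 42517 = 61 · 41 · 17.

Mod 61: 15102 ≡ 35; 35^49 ≡ 31 (mod 61).
Mod 41: 15102 ≡ 14; by Fermat, exponent reduces to 49 mod 40 = 9; 14^9 ≡ 14 (mod 41).
Mod 17: 15102 ≡ 6; by Fermat, exponent reduces to 49 mod 16 = 1; 6^1 ≡ 6 (mod 17).
Combine by CRT: x ≡ 31 (mod 61), x ≡ 14 (mod 41), x ≡ 6 (mod 17) ⇒ x ≡ 34618 (mod 42517).

34618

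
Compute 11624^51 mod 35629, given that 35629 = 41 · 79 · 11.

23185

Mod 41: 11624 ≡ 21; by Fermat, exponent reduces to 51 mod 40 = 11; 21^11 ≡ 20 (mod 41).
Mod 79: 11624 ≡ 11; 11^51 ≡ 38 (mod 79).
Mod 11: 11624 ≡ 8; by Fermat, exponent reduces to 51 mod 10 = 1; 8^1 ≡ 8 (mod 11).
Combine by CRT: x ≡ 20 (mod 41), x ≡ 38 (mod 79), x ≡ 8 (mod 11) ⇒ x ≡ 23185 (mod 35629).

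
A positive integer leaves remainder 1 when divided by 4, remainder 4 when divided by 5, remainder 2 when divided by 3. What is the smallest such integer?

The moduli are pairwise coprime; N = 4·5·3 = 60.
N/4 = 15; 15 ≡ 3 (mod 4); 3·3 ≡ 1, so inverse 3.
N/5 = 12; 12 ≡ 2 (mod 5); 2·3 ≡ 1, so inverse 3.
N/3 = 20; 20 ≡ 2 (mod 3); 2·2 ≡ 1, so inverse 2.
x ≡ 1·15·3 + 4·12·3 + 2·20·2 = 269.
269 mod 60 = 29.

29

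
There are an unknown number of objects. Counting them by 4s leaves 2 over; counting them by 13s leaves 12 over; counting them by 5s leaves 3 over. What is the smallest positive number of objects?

The moduli are pairwise coprime; M = 4·13·5 = 260.
M/4 = 65; 65 ≡ 1 (mod 4), inverse 1.
M/13 = 20; 20 ≡ 7 (mod 13); 7·2 ≡ 1, so inverse 2.
M/5 = 52; 52 ≡ 2 (mod 5); 2·3 ≡ 1, so inverse 3.
N ≡ 2·65·1 + 12·20·2 + 3·52·3 = 1078.
1078 mod 260 = 38.

38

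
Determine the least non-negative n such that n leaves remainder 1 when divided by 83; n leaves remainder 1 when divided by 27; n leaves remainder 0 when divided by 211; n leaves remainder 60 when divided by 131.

407863

The moduli are pairwise coprime; M = 83·27·211·131 = 61943481.
M/83 = 746307; 746307 ≡ 54 (mod 83); 54·20 ≡ 1, so inverse 20.
M/27 = 2294203; 2294203 ≡ 13 (mod 27); 13·25 ≡ 1, so inverse 25.
M/211 = 293571; 293571 ≡ 70 (mod 211); 70·208 ≡ 1, so inverse 208.
M/131 = 472851; 472851 ≡ 72 (mod 131); 72·111 ≡ 1, so inverse 111.
n ≡ 1·746307·20 + 1·2294203·25 + 0·293571·208 + 60·472851·111 = 3221468875.
3221468875 mod 61943481 = 407863.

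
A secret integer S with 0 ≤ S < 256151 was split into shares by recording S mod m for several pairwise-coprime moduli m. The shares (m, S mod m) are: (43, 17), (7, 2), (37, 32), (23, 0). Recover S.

Combine the congruences pairwise.
From S ≡ 17 (mod 43) write S = 17 + 43t. Substituting into S ≡ 2 (mod 7) gives 43t ≡ 6 (mod 7), and since 1⁻¹ ≡ 1 (mod 7), t ≡ 6. Hence S ≡ 17 + 43·6 = 275 (mod 301).
From S ≡ 275 (mod 301) write S = 275 + 301t. Substituting into S ≡ 32 (mod 37) gives 301t ≡ 16 (mod 37), and since 5⁻¹ ≡ 15 (mod 37), t ≡ 18. Hence S ≡ 275 + 301·18 = 5693 (mod 11137).
From S ≡ 5693 (mod 11137) write S = 5693 + 11137t. Substituting into S ≡ 0 (mod 23) gives 11137t ≡ 11 (mod 23), and since 5⁻¹ ≡ 14 (mod 23), t ≡ 16. Hence S ≡ 5693 + 11137·16 = 183885 (mod 256151).

183885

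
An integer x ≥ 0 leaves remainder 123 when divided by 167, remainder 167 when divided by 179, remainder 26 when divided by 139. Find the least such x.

3656421

The moduli are pairwise coprime; N = 167·179·139 = 4155127.
N/167 = 24881; 24881 ≡ 165 (mod 167); 165·83 ≡ 1, so inverse 83.
N/179 = 23213; 23213 ≡ 122 (mod 179); 122·157 ≡ 1, so inverse 157.
N/139 = 29893; 29893 ≡ 8 (mod 139); 8·87 ≡ 1, so inverse 87.
x ≡ 123·24881·83 + 167·23213·157 + 26·29893·87 = 930249742.
930249742 mod 4155127 = 3656421.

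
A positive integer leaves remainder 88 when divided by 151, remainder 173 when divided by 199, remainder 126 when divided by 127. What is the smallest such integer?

2625978

The moduli are pairwise coprime; N = 151·199·127 = 3816223.
N/151 = 25273; 25273 ≡ 56 (mod 151); 56·89 ≡ 1, so inverse 89.
N/199 = 19177; 19177 ≡ 73 (mod 199); 73·30 ≡ 1, so inverse 30.
N/127 = 30049; 30049 ≡ 77 (mod 127); 77·33 ≡ 1, so inverse 33.
t ≡ 88·25273·89 + 173·19177·30 + 126·30049·33 = 422410508.
422410508 mod 3816223 = 2625978.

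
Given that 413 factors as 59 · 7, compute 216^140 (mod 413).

Mod 59: 216 ≡ 39; by Fermat, exponent reduces to 140 mod 58 = 24; 39^24 ≡ 7 (mod 59).
Mod 7: 216 ≡ 6; by Fermat, exponent reduces to 140 mod 6 = 2; 6^2 ≡ 1 (mod 7).
Combine by CRT: x ≡ 7 (mod 59), x ≡ 1 (mod 7) ⇒ x ≡ 302 (mod 413).

302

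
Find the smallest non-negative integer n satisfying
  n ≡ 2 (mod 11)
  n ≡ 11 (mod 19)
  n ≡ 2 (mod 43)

Combine the congruences pairwise.
From n ≡ 2 (mod 11) write n = 2 + 11t. Substituting into n ≡ 11 (mod 19) gives 11t ≡ 9 (mod 19), and since 11⁻¹ ≡ 7 (mod 19), t ≡ 6. Hence n ≡ 2 + 11·6 = 68 (mod 209).
From n ≡ 68 (mod 209) write n = 68 + 209t. Substituting into n ≡ 2 (mod 43) gives 209t ≡ 20 (mod 43), and since 37⁻¹ ≡ 7 (mod 43), t ≡ 11. Hence n ≡ 68 + 209·11 = 2367 (mod 8987).

2367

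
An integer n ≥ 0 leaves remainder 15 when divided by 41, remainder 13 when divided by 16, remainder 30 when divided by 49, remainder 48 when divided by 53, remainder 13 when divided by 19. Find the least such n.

The moduli are pairwise coprime; M = 41·16·49·53·19 = 32369008.
M/41 = 789488; 789488 ≡ 33 (mod 41); 33·5 ≡ 1, so inverse 5.
M/16 = 2023063; 2023063 ≡ 7 (mod 16); 7·7 ≡ 1, so inverse 7.
M/49 = 660592; 660592 ≡ 23 (mod 49); 23·32 ≡ 1, so inverse 32.
M/53 = 610736; 610736 ≡ 17 (mod 53); 17·25 ≡ 1, so inverse 25.
M/19 = 1703632; 1703632 ≡ 16 (mod 19); 16·6 ≡ 1, so inverse 6.
n ≡ 15·789488·5 + 13·2023063·7 + 30·660592·32 + 48·610736·25 + 13·1703632·6 = 1743245149.
1743245149 mod 32369008 = 27687725.

27687725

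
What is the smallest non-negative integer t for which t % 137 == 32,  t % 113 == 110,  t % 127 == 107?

From t ≡ 32 (mod 137) write t = 32 + 137s. Substituting into t ≡ 110 (mod 113) gives 137s ≡ 78 (mod 113), and since 24⁻¹ ≡ 33 (mod 113), s ≡ 88. Hence t ≡ 32 + 137·88 = 12088 (mod 15481).
From t ≡ 12088 (mod 15481) write t = 12088 + 15481s. Substituting into t ≡ 107 (mod 127) gives 15481s ≡ 84 (mod 127), and since 114⁻¹ ≡ 39 (mod 127), s ≡ 101. Hence t ≡ 12088 + 15481·101 = 1575669 (mod 1966087).

1575669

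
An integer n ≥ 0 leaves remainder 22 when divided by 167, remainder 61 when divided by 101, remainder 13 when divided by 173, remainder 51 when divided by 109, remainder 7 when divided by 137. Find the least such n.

From n ≡ 22 (mod 167) write n = 22 + 167t. Substituting into n ≡ 61 (mod 101) gives 167t ≡ 39 (mod 101), and since 66⁻¹ ≡ 75 (mod 101), t ≡ 97. Hence n ≡ 22 + 167·97 = 16221 (mod 16867).
From n ≡ 16221 (mod 16867) write n = 16221 + 16867t. Substituting into n ≡ 13 (mod 173) gives 16867t ≡ 54 (mod 173), and since 86⁻¹ ≡ 171 (mod 173), t ≡ 65. Hence n ≡ 16221 + 16867·65 = 1112576 (mod 2917991).
From n ≡ 1112576 (mod 2917991) write n = 1112576 + 2917991t. Substituting into n ≡ 51 (mod 109) gives 2917991t ≡ 38 (mod 109), and since 61⁻¹ ≡ 84 (mod 109), t ≡ 31. Hence n ≡ 1112576 + 2917991·31 = 91570297 (mod 318061019).
From n ≡ 91570297 (mod 318061019) write n = 91570297 + 318061019t. Substituting into n ≡ 7 (mod 137) gives 318061019t ≡ 99 (mod 137), and since 38⁻¹ ≡ 119 (mod 137), t ≡ 136. Hence n ≡ 91570297 + 318061019·136 = 43347868881 (mod 43574359603).

43347868881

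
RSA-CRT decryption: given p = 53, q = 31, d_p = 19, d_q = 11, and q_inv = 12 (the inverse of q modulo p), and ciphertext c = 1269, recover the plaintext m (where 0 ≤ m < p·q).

m₁ = c^(d_p) mod p: c ≡ 50 (mod 53), and 50^19 mod 53 = 19.
m₂ = c^(d_q) mod q: c ≡ 29 (mod 31), and 29^11 mod 31 = 29.
h = q_inv·(m₁ − m₂) mod p = 12·(19 − 29) mod 53 = 39.
m = m₂ + h·q = 29 + 39·31 = 1238.

1238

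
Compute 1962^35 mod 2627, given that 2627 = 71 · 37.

Mod 71: 1962 ≡ 45; 45^35 ≡ 1 (mod 71).
Mod 37: 1962 ≡ 1; 1^35 ≡ 1 (mod 37).
Combine by CRT: x ≡ 1 (mod 71), x ≡ 1 (mod 37) ⇒ x ≡ 1 (mod 2627).

1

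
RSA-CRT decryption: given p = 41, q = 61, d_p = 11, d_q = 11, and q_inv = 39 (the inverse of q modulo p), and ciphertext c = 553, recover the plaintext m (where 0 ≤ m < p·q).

m₁ = c^(d_p) mod p: c ≡ 20 (mod 41), and 20^11 mod 41 = 21.
m₂ = c^(d_q) mod q: c ≡ 4 (mod 61), and 4^11 mod 61 = 5.
h = q_inv·(m₁ − m₂) mod p = 39·(21 − 5) mod 41 = 9.
m = m₂ + h·q = 5 + 9·61 = 554.

554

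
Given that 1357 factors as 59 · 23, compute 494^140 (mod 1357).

Mod 59: 494 ≡ 22; by Fermat, exponent reduces to 140 mod 58 = 24; 22^24 ≡ 36 (mod 59).
Mod 23: 494 ≡ 11; by Fermat, exponent reduces to 140 mod 22 = 8; 11^8 ≡ 8 (mod 23).
Combine by CRT: x ≡ 36 (mod 59), x ≡ 8 (mod 23) ⇒ x ≡ 744 (mod 1357).

744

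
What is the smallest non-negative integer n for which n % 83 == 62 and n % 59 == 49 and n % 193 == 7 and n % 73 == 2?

From n ≡ 62 (mod 83) write n = 62 + 83t. Substituting into n ≡ 49 (mod 59) gives 83t ≡ 46 (mod 59), and since 24⁻¹ ≡ 32 (mod 59), t ≡ 56. Hence n ≡ 62 + 83·56 = 4710 (mod 4897).
From n ≡ 4710 (mod 4897) write n = 4710 + 4897t. Substituting into n ≡ 7 (mod 193) gives 4897t ≡ 122 (mod 193), and since 72⁻¹ ≡ 126 (mod 193), t ≡ 125. Hence n ≡ 4710 + 4897·125 = 616835 (mod 945121).
From n ≡ 616835 (mod 945121) write n = 616835 + 945121t. Substituting into n ≡ 2 (mod 73) gives 945121t ≡ 17 (mod 73), and since 63⁻¹ ≡ 51 (mod 73), t ≡ 64. Hence n ≡ 616835 + 945121·64 = 61104579 (mod 68993833).

61104579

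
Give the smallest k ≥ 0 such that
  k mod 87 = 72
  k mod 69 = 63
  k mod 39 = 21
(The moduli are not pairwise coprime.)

gcd(87, 69) = 3 and 3 | (63 − 72), so the pair is consistent; merging gives k ≡ 1029 (mod 2001), where 2001 = lcm(87, 69).
gcd(2001, 39) = 3 and 3 | (21 − 1029), so the pair is consistent; merging gives k ≡ 15036 (mod 26013), where 26013 = lcm(2001, 39).
The solution is unique modulo lcm(87, 69, 39) = 26013.

15036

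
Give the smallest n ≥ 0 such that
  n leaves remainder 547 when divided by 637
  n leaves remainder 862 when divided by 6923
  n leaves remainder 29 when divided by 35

1759304

Combine the congruences pairwise.
gcd(637, 6923) = 7 and 7 | (862 − 547), so the pair is consistent; merging gives n ≡ 499318 (mod 629993), where 629993 = lcm(637, 6923).
gcd(629993, 35) = 7 and 7 | (29 − 499318), so the pair is consistent; merging gives n ≡ 1759304 (mod 3149965), where 3149965 = lcm(629993, 35).
The solution is unique modulo lcm(637, 6923, 35) = 3149965.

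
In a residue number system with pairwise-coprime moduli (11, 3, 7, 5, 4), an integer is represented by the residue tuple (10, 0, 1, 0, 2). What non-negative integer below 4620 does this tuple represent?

Combine the congruences pairwise.
From x ≡ 10 (mod 11) write x = 10 + 11t. Substituting into x ≡ 0 (mod 3) gives 11t ≡ 2 (mod 3), and since 2⁻¹ ≡ 2 (mod 3), t ≡ 1. Hence x ≡ 10 + 11·1 = 21 (mod 33).
From x ≡ 21 (mod 33) write x = 21 + 33t. Substituting into x ≡ 1 (mod 7) gives 33t ≡ 1 (mod 7), and since 5⁻¹ ≡ 3 (mod 7), t ≡ 3. Hence x ≡ 21 + 33·3 = 120 (mod 231).
From x ≡ 120 (mod 231) write x = 120 + 231t. Substituting into x ≡ 0 (mod 5) gives 231t ≡ 0 (mod 5), and since 1⁻¹ ≡ 1 (mod 5), t ≡ 0. Hence x ≡ 120 + 231·0 = 120 (mod 1155).
From x ≡ 120 (mod 1155) write x = 120 + 1155t. Substituting into x ≡ 2 (mod 4) gives 1155t ≡ 2 (mod 4), and since 3⁻¹ ≡ 3 (mod 4), t ≡ 2. Hence x ≡ 120 + 1155·2 = 2430 (mod 4620).

2430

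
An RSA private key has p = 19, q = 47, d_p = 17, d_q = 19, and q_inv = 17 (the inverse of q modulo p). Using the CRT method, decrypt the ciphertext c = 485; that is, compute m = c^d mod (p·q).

m₁ = c^(d_p) mod p: c ≡ 10 (mod 19), and 10^17 mod 19 = 2.
m₂ = c^(d_q) mod q: c ≡ 15 (mod 47), and 15^19 mod 47 = 39.
h = q_inv·(m₁ − m₂) mod p = 17·(2 − 39) mod 19 = 17.
m = m₂ + h·q = 39 + 17·47 = 838.

838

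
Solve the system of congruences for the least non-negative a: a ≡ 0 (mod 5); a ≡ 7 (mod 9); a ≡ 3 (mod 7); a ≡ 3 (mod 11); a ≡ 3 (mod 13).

2005

The moduli are pairwise coprime; N = 5·9·7·11·13 = 45045.
N/5 = 9009; 9009 ≡ 4 (mod 5); 4·4 ≡ 1, so inverse 4.
N/9 = 5005; 5005 ≡ 1 (mod 9), inverse 1.
N/7 = 6435; 6435 ≡ 2 (mod 7); 2·4 ≡ 1, so inverse 4.
N/11 = 4095; 4095 ≡ 3 (mod 11); 3·4 ≡ 1, so inverse 4.
N/13 = 3465; 3465 ≡ 7 (mod 13); 7·2 ≡ 1, so inverse 2.
a ≡ 0·9009·4 + 7·5005·1 + 3·6435·4 + 3·4095·4 + 3·3465·2 = 182185.
182185 mod 45045 = 2005.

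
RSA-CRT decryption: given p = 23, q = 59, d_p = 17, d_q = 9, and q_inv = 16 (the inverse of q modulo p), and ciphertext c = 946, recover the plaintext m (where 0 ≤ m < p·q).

453

m₁ = c^(d_p) mod p: c ≡ 3 (mod 23), and 3^17 mod 23 = 16.
m₂ = c^(d_q) mod q: c ≡ 2 (mod 59), and 2^9 mod 59 = 40.
h = q_inv·(m₁ − m₂) mod p = 16·(16 − 40) mod 23 = 7.
m = m₂ + h·q = 40 + 7·59 = 453.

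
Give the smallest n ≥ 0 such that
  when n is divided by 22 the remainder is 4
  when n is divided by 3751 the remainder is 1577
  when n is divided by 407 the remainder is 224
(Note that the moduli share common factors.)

gcd(22, 3751) = 11 and 11 | (1577 − 4), so the pair is consistent; merging gives n ≡ 5328 (mod 7502), where 7502 = lcm(22, 3751).
gcd(7502, 407) = 11 and 11 | (224 − 5328), so the pair is consistent; merging gives n ≡ 65344 (mod 277574), where 277574 = lcm(7502, 407).
The solution is unique modulo lcm(22, 3751, 407) = 277574.

65344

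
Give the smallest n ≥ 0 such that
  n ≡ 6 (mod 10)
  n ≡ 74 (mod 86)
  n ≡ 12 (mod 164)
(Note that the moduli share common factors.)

7556

gcd(10, 86) = 2 and 2 | (74 − 6), so the pair is consistent; merging gives n ≡ 246 (mod 430), where 430 = lcm(10, 86).
gcd(430, 164) = 2 and 2 | (12 − 246), so the pair is consistent; merging gives n ≡ 7556 (mod 35260), where 35260 = lcm(430, 164).
The solution is unique modulo lcm(10, 86, 164) = 35260.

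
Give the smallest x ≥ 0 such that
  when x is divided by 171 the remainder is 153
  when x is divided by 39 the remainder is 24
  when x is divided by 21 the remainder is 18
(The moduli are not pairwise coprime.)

Combine the congruences pairwise.
gcd(171, 39) = 3 and 3 | (24 − 153), so the pair is consistent; merging gives x ≡ 1350 (mod 2223), where 2223 = lcm(171, 39).
gcd(2223, 21) = 3 and 3 | (18 − 1350), so the pair is consistent; merging gives x ≡ 8019 (mod 15561), where 15561 = lcm(2223, 21).
The solution is unique modulo lcm(171, 39, 21) = 15561.

8019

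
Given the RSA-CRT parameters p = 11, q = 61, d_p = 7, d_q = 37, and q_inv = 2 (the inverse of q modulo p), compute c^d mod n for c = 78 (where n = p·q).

m₁ = c^(d_p) mod p: c ≡ 1 (mod 11), and 1^7 mod 11 = 1.
m₂ = c^(d_q) mod q: c ≡ 17 (mod 61), and 17^37 mod 61 = 31.
h = q_inv·(m₁ − m₂) mod p = 2·(1 − 31) mod 11 = 6.
m = m₂ + h·q = 31 + 6·61 = 397.

397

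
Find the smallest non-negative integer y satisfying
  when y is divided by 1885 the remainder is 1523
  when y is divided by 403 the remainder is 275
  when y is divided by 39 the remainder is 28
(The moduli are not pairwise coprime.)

101428

gcd(1885, 403) = 13 and 13 | (275 − 1523), so the pair is consistent; merging gives y ≡ 42993 (mod 58435), where 58435 = lcm(1885, 403).
gcd(58435, 39) = 13 and 13 | (28 − 42993), so the pair is consistent; merging gives y ≡ 101428 (mod 175305), where 175305 = lcm(58435, 39).
The solution is unique modulo lcm(1885, 403, 39) = 175305.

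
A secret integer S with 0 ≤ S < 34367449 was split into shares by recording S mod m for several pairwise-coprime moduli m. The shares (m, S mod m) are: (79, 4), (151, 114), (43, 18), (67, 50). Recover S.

From S ≡ 4 (mod 79) write S = 4 + 79t. Substituting into S ≡ 114 (mod 151) gives 79t ≡ 110 (mod 151), and since 79⁻¹ ≡ 65 (mod 151), t ≡ 53. Hence S ≡ 4 + 79·53 = 4191 (mod 11929).
From S ≡ 4191 (mod 11929) write S = 4191 + 11929t. Substituting into S ≡ 18 (mod 43) gives 11929t ≡ 41 (mod 43), and since 18⁻¹ ≡ 12 (mod 43), t ≡ 19. Hence S ≡ 4191 + 11929·19 = 230842 (mod 512947).
From S ≡ 230842 (mod 512947) write S = 230842 + 512947t. Substituting into S ≡ 50 (mod 67) gives 512947t ≡ 23 (mod 67), and since 62⁻¹ ≡ 40 (mod 67), t ≡ 49. Hence S ≡ 230842 + 512947·49 = 25365245 (mod 34367449).

25365245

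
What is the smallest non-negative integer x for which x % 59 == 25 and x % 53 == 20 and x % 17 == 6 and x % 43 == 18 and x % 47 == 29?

71333621

From x ≡ 25 (mod 59) write x = 25 + 59t. Substituting into x ≡ 20 (mod 53) gives 59t ≡ 48 (mod 53), and since 6⁻¹ ≡ 9 (mod 53), t ≡ 8. Hence x ≡ 25 + 59·8 = 497 (mod 3127).
From x ≡ 497 (mod 3127) write x = 497 + 3127t. Substituting into x ≡ 6 (mod 17) gives 3127t ≡ 2 (mod 17), and since 16⁻¹ ≡ 16 (mod 17), t ≡ 15. Hence x ≡ 497 + 3127·15 = 47402 (mod 53159).
From x ≡ 47402 (mod 53159) write x = 47402 + 53159t. Substituting into x ≡ 18 (mod 43) gives 53159t ≡ 2 (mod 43), and since 11⁻¹ ≡ 4 (mod 43), t ≡ 8. Hence x ≡ 47402 + 53159·8 = 472674 (mod 2285837).
From x ≡ 472674 (mod 2285837) write x = 472674 + 2285837t. Substituting into x ≡ 29 (mod 47) gives 2285837t ≡ 34 (mod 47), and since 39⁻¹ ≡ 41 (mod 47), t ≡ 31. Hence x ≡ 472674 + 2285837·31 = 71333621 (mod 107434339).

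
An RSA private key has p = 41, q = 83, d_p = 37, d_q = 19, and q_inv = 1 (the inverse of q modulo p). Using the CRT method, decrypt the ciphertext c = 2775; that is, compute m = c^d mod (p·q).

m₁ = c^(d_p) mod p: c ≡ 28 (mod 41), and 28^37 mod 41 = 29.
m₂ = c^(d_q) mod q: c ≡ 36 (mod 83), and 36^19 mod 83 = 78.
h = q_inv·(m₁ − m₂) mod p = 1·(29 − 78) mod 41 = 33.
m = m₂ + h·q = 78 + 33·83 = 2817.

2817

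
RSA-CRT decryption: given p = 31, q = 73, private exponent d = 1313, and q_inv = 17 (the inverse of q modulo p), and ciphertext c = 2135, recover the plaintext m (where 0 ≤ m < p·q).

d_p = d mod (p−1) = 1313 mod 30 = 23; d_q = d mod (q−1) = 17.
m₁ = c^(d_p) mod p: c ≡ 27 (mod 31), and 27^23 mod 31 = 29.
m₂ = c^(d_q) mod q: c ≡ 18 (mod 73), and 18^17 mod 73 = 69.
h = q_inv·(m₁ − m₂) mod p = 17·(29 − 69) mod 31 = 2.
m = m₂ + h·q = 69 + 2·73 = 215.

215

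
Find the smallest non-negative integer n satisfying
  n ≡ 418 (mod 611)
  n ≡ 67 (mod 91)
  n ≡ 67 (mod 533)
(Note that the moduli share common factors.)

Combine the congruences pairwise.
gcd(611, 91) = 13 and 13 | (67 − 418), so the pair is consistent; merging gives n ≡ 2251 (mod 4277), where 4277 = lcm(611, 91).
gcd(4277, 533) = 13 and 13 | (67 − 2251), so the pair is consistent; merging gives n ≡ 160500 (mod 175357), where 175357 = lcm(4277, 533).
The solution is unique modulo lcm(611, 91, 533) = 175357.

160500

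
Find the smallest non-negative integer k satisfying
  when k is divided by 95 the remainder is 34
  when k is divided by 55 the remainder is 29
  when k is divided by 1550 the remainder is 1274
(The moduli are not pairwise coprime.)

gcd(95, 55) = 5 and 5 | (29 − 34), so the pair is consistent; merging gives k ≡ 414 (mod 1045), where 1045 = lcm(95, 55).
gcd(1045, 1550) = 5 and 5 | (1274 − 414), so the pair is consistent; merging gives k ≡ 123724 (mod 323950), where 323950 = lcm(1045, 1550).
The solution is unique modulo lcm(95, 55, 1550) = 323950.

123724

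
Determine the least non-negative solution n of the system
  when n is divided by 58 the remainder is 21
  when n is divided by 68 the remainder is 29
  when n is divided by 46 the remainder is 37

gcd(58, 68) = 2 and 2 | (29 − 21), so the pair is consistent; merging gives n ≡ 369 (mod 1972), where 1972 = lcm(58, 68).
gcd(1972, 46) = 2 and 2 | (37 − 369), so the pair is consistent; merging gives n ≡ 33893 (mod 45356), where 45356 = lcm(1972, 46).
The solution is unique modulo lcm(58, 68, 46) = 45356.

33893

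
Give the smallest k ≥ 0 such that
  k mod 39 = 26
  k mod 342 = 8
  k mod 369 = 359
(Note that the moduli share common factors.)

163826

Combine the congruences pairwise.
gcd(39, 342) = 3 and 3 | (8 − 26), so the pair is consistent; merging gives k ≡ 3770 (mod 4446), where 4446 = lcm(39, 342).
gcd(4446, 369) = 9 and 9 | (359 − 3770), so the pair is consistent; merging gives k ≡ 163826 (mod 182286), where 182286 = lcm(4446, 369).
The solution is unique modulo lcm(39, 342, 369) = 182286.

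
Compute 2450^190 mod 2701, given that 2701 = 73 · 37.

1565

Mod 73: 2450 ≡ 41; by Fermat, exponent reduces to 190 mod 72 = 46; 41^46 ≡ 32 (mod 73).
Mod 37: 2450 ≡ 8; by Fermat, exponent reduces to 190 mod 36 = 10; 8^10 ≡ 11 (mod 37).
Combine by CRT: x ≡ 32 (mod 73), x ≡ 11 (mod 37) ⇒ x ≡ 1565 (mod 2701).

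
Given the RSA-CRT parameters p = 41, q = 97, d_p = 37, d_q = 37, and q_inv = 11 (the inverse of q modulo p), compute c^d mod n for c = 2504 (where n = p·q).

1350

m₁ = c^(d_p) mod p: c ≡ 3 (mod 41), and 3^37 mod 41 = 38.
m₂ = c^(d_q) mod q: c ≡ 79 (mod 97), and 79^37 mod 97 = 89.
h = q_inv·(m₁ − m₂) mod p = 11·(38 − 89) mod 41 = 13.
m = m₂ + h·q = 89 + 13·97 = 1350.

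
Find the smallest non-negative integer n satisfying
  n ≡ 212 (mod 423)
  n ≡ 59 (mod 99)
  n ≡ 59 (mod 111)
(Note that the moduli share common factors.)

157568

gcd(423, 99) = 9 and 9 | (59 − 212), so the pair is consistent; merging gives n ≡ 4019 (mod 4653), where 4653 = lcm(423, 99).
gcd(4653, 111) = 3 and 3 | (59 − 4019), so the pair is consistent; merging gives n ≡ 157568 (mod 172161), where 172161 = lcm(4653, 111).
The solution is unique modulo lcm(423, 99, 111) = 172161.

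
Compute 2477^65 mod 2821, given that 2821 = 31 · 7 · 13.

Mod 31: 2477 ≡ 28; by Fermat, exponent reduces to 65 mod 30 = 5; 28^5 ≡ 5 (mod 31).
Mod 7: 2477 ≡ 6; by Fermat, exponent reduces to 65 mod 6 = 5; 6^5 ≡ 6 (mod 7).
Mod 13: 2477 ≡ 7; by Fermat, exponent reduces to 65 mod 12 = 5; 7^5 ≡ 11 (mod 13).
Combine by CRT: x ≡ 5 (mod 31), x ≡ 6 (mod 7), x ≡ 11 (mod 13) ⇒ x ≡ 1896 (mod 2821).

1896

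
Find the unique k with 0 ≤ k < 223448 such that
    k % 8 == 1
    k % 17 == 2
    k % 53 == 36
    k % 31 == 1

137889

Combine the congruences pairwise.
From k ≡ 1 (mod 8) write k = 1 + 8t. Substituting into k ≡ 2 (mod 17) gives 8t ≡ 1 (mod 17), and since 8⁻¹ ≡ 15 (mod 17), t ≡ 15. Hence k ≡ 1 + 8·15 = 121 (mod 136).
From k ≡ 121 (mod 136) write k = 121 + 136t. Substituting into k ≡ 36 (mod 53) gives 136t ≡ 21 (mod 53), and since 30⁻¹ ≡ 23 (mod 53), t ≡ 6. Hence k ≡ 121 + 136·6 = 937 (mod 7208).
From k ≡ 937 (mod 7208) write k = 937 + 7208t. Substituting into k ≡ 1 (mod 31) gives 7208t ≡ 25 (mod 31), and since 16⁻¹ ≡ 2 (mod 31), t ≡ 19. Hence k ≡ 937 + 7208·19 = 137889 (mod 223448).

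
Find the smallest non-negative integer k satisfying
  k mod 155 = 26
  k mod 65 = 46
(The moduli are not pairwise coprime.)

gcd(155, 65) = 5 and 5 | (46 − 26), so the pair is consistent; merging gives k ≡ 956 (mod 2015), where 2015 = lcm(155, 65).
The solution is unique modulo lcm(155, 65) = 2015.

956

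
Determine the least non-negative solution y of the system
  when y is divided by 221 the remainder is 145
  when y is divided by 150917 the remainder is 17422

gcd(221, 150917) = 13 and 13 | (17422 − 145), so the pair is consistent; merging gives y ≡ 1526592 (mod 2565589), where 2565589 = lcm(221, 150917).
The solution is unique modulo lcm(221, 150917) = 2565589.

1526592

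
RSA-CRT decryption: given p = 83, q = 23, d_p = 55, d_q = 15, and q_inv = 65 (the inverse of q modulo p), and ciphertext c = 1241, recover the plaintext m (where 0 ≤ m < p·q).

1816

m₁ = c^(d_p) mod p: c ≡ 79 (mod 83), and 79^55 mod 83 = 73.
m₂ = c^(d_q) mod q: c ≡ 22 (mod 23), and 22^15 mod 23 = 22.
h = q_inv·(m₁ − m₂) mod p = 65·(73 − 22) mod 83 = 78.
m = m₂ + h·q = 22 + 78·23 = 1816.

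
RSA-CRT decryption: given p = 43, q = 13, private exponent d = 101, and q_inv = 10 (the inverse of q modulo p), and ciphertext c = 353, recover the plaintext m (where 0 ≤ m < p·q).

d_p = d mod (p−1) = 101 mod 42 = 17; d_q = d mod (q−1) = 5.
m₁ = c^(d_p) mod p: c ≡ 9 (mod 43), and 9^17 mod 43 = 31.
m₂ = c^(d_q) mod q: c ≡ 2 (mod 13), and 2^5 mod 13 = 6.
h = q_inv·(m₁ − m₂) mod p = 10·(31 − 6) mod 43 = 35.
m = m₂ + h·q = 6 + 35·13 = 461.

461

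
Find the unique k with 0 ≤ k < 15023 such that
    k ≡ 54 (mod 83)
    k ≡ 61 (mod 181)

Combine the congruences pairwise.
From k ≡ 54 (mod 83) write k = 54 + 83t. Substituting into k ≡ 61 (mod 181) gives 83t ≡ 7 (mod 181), and since 83⁻¹ ≡ 24 (mod 181), t ≡ 168. Hence k ≡ 54 + 83·168 = 13998 (mod 15023).

13998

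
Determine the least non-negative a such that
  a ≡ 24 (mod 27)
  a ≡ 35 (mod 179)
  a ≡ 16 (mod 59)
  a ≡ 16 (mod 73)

From a ≡ 24 (mod 27) write a = 24 + 27t. Substituting into a ≡ 35 (mod 179) gives 27t ≡ 11 (mod 179), and since 27⁻¹ ≡ 126 (mod 179), t ≡ 133. Hence a ≡ 24 + 27·133 = 3615 (mod 4833).
From a ≡ 3615 (mod 4833) write a = 3615 + 4833t. Substituting into a ≡ 16 (mod 59) gives 4833t ≡ 0 (mod 59), and since 54⁻¹ ≡ 47 (mod 59), t ≡ 0. Hence a ≡ 3615 + 4833·0 = 3615 (mod 285147).
From a ≡ 3615 (mod 285147) write a = 3615 + 285147t. Substituting into a ≡ 16 (mod 73) gives 285147t ≡ 51 (mod 73), and since 9⁻¹ ≡ 65 (mod 73), t ≡ 30. Hence a ≡ 3615 + 285147·30 = 8558025 (mod 20815731).

8558025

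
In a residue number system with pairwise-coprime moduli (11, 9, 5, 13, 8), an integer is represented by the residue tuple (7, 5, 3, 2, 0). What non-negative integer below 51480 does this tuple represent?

10688

The moduli are pairwise coprime; N = 11·9·5·13·8 = 51480.
N/11 = 4680; 4680 ≡ 5 (mod 11); 5·9 ≡ 1, so inverse 9.
N/9 = 5720; 5720 ≡ 5 (mod 9); 5·2 ≡ 1, so inverse 2.
N/5 = 10296; 10296 ≡ 1 (mod 5), inverse 1.
N/13 = 3960; 3960 ≡ 8 (mod 13); 8·5 ≡ 1, so inverse 5.
N/8 = 6435; 6435 ≡ 3 (mod 8); 3·3 ≡ 1, so inverse 3.
x ≡ 7·4680·9 + 5·5720·2 + 3·10296·1 + 2·3960·5 + 0·6435·3 = 422528.
422528 mod 51480 = 10688.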